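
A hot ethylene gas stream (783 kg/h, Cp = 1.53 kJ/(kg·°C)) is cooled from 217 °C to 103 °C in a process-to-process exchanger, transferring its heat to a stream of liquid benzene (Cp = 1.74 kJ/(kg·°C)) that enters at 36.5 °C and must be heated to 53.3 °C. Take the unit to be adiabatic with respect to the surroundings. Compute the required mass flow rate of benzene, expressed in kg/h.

ṁ_c = 4670 kg/h

Heat released by hot stream: Q = 783 × 1.53 × (217 − 103) = 136570 kJ/h
Energy balance on cold side (adiabatic exchanger): Q = ṁ_c·Cp_c·(T_c,out − T_c,in)
ṁ_c = 136570 / [1.74 × (53.3 − 36.5)] = 4672 kg/h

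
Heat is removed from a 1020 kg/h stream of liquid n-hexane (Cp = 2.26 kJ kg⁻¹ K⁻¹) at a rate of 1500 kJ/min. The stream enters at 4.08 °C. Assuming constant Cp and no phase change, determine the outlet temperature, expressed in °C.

Q = 1500 kJ/min = 90000 kJ/h
ΔT = Q/(ṁ·Cp) = 90000/(1020×2.26) = 39.042 K
T_out = 4.08 − 39.042 = -34.962 °C

T_out = -35.0 °C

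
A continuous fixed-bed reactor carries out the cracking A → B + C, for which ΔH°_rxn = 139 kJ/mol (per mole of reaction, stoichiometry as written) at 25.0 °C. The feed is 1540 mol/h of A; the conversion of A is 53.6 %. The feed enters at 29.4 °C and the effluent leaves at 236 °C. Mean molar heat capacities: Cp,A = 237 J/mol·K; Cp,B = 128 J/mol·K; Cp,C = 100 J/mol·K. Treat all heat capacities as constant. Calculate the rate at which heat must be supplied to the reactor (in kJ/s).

Extent of reaction ξ = 0.536 × 1540 = 825.44 mol/h
Reaction term: ξ·ΔH°_rxn = 825.44 × 139 = 114740 kJ/h
Sensible, feed 29.4→25 °C: -1605.9 kJ/h
Outlet flows (mol/h): A 714.56, B 825.44, C 825.44
Sensible, products 25→236 °C: 75443 kJ/h
Q = ΔH = 188570 kJ/h = 52.382 kW
Heat supplied = 52.382 kJ/s

Q_in = 52.4 kJ/s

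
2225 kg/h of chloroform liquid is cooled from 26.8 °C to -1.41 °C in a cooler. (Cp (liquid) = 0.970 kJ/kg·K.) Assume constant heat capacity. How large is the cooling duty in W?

Q = ṁ·Cp·ΔT = 2225 × 0.970 × (-1.41 − 26.8) = -60884 kJ/h
Converting: 60884 / 3600 s = 16.912 kW
Cooling duty = 16912 W

Q_c = 16900 W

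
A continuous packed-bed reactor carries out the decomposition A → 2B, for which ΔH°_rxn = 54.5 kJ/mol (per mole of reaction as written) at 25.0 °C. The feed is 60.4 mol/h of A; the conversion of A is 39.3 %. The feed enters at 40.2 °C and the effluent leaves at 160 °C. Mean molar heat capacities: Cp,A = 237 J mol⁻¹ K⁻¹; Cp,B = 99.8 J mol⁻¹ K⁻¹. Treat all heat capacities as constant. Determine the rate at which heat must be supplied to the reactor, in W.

Q_in = 802 W

Extent of reaction ξ = 0.393 × 60.4 = 23.737 mol/h
Reaction term: ξ·ΔH°_rxn = 23.737 × 54.5 = 1293.7 kJ/h
Sensible, feed 40.2→25 °C: -217.58 kJ/h
Outlet flows (mol/h): A 36.663, B 47.474
Sensible, products 25→160 °C: 1812.6 kJ/h
Q = ΔH = 2888.7 kJ/h = 0.80243 kW
Heat supplied = 802.43 W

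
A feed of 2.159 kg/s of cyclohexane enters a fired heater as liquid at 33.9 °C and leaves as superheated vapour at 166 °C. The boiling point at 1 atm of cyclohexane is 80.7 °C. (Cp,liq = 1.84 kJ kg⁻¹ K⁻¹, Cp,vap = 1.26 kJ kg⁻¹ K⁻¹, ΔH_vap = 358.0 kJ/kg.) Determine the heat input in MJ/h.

Q = 4290 MJ/h

liquid 33.9→80.7 °C: 86.112 kJ/kg
vaporisation at 80.7 °C: 358 kJ/kg
vapour 80.7→166 °C: 107.48 kJ/kg
Δh = 86.112 + 358 + 107.48 = 551.59 kJ/kg
Q = ṁ·Δh = 2.159 kg/s × 551.59 kJ/kg = 1190.9 kJ/s
|Q| = 1190.9 kW = 4287.2 MJ/h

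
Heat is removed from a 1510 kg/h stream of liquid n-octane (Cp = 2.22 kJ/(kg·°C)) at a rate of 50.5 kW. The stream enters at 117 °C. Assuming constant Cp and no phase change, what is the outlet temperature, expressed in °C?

Q = 50.5 kW = 181800 kJ/h
ΔT = Q/(ṁ·Cp) = 181800/(1510×2.22) = 54.233 K
T_out = 117 − 54.233 = 62.767 °C

T_out = 62.8 °C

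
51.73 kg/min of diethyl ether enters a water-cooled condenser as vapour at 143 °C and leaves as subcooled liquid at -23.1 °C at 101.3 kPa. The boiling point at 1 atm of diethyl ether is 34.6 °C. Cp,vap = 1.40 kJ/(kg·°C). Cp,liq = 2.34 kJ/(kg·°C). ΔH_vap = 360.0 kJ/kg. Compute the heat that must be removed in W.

Q_c = 558000 W

vapour 143→34.6 °C: -151.76 kJ/kg
condensation at 34.6 °C: -360 kJ/kg
liquid 34.6→-23.1 °C: -135.02 kJ/kg
Δh = -151.76 + -360 + -135.02 = -646.78 kJ/kg
Q = ṁ·Δh = 51.73 kg/min × -646.78 kJ/kg = -33458 kJ/min
|Q| = 557.63 kW = 557630 W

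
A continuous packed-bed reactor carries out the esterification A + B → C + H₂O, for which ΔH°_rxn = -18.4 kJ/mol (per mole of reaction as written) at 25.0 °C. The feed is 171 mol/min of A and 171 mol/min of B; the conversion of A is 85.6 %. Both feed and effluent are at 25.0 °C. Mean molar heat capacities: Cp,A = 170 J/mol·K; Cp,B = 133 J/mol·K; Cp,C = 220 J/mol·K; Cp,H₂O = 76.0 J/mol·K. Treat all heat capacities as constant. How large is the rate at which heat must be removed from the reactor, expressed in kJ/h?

Extent of reaction ξ = 0.856 × 171 = 146.38 mol/min
Reaction term: ξ·ΔH°_rxn = 146.38 × -18.4 = -2693.3 kJ/min
Q = ΔH = -2693.3 kJ/min = -44.889 kW
Heat removed = 161600 kJ/h

Q_out = 162000 kJ/h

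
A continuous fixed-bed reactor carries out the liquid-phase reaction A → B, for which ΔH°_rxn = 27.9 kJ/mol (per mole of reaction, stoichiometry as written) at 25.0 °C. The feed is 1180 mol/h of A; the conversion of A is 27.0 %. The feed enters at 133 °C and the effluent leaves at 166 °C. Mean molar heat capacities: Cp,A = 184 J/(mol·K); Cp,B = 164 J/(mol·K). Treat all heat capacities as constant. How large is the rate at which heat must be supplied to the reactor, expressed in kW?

Q_in = 4.21 kW

Extent of reaction ξ = 0.270 × 1180 = 318.6 mol/h
Reaction term: ξ·ΔH°_rxn = 318.6 × 27.9 = 8888.9 kJ/h
Sensible, feed 133→25 °C: -23449 kJ/h
Outlet flows (mol/h): A 861.4, B 318.6
Sensible, products 25→166 °C: 29715 kJ/h
Q = ΔH = 15155 kJ/h = 4.2098 kW
Heat supplied = 4.2098 kW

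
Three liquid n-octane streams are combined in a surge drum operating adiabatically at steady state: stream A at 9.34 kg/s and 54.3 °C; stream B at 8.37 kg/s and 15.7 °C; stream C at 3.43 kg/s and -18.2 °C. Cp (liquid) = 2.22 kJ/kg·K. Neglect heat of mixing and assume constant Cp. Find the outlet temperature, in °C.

T_out = 27.3 °C

Energy balance with Q = 0: Σ ṁᵢCp,ᵢ(T_out − Tᵢ) = 0
Σ ṁᵢCp,ᵢTᵢ = 9.34×2.22×54.3 + 8.37×2.22×15.7 + 3.43×2.22×-18.2 = 1279
Σ ṁᵢCp,ᵢ = 9.34×2.22 + 8.37×2.22 + 3.43×2.22 = 46.931
T_out = 1279 / 46.931 = 27.254 °C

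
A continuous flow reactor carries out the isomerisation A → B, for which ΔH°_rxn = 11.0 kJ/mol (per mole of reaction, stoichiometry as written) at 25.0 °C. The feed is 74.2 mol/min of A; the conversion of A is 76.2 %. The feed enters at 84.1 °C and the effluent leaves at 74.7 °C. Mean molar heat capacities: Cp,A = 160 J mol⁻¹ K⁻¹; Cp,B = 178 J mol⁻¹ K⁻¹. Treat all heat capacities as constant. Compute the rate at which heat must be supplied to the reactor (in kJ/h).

Extent of reaction ξ = 0.762 × 74.2 = 56.54 mol/min
Reaction term: ξ·ΔH°_rxn = 56.54 × 11.0 = 621.94 kJ/min
Sensible, feed 84.1→25 °C: -701.64 kJ/min
Outlet flows (mol/min): A 17.66, B 56.54
Sensible, products 25→74.7 °C: 640.62 kJ/min
Q = ΔH = 560.93 kJ/min = 9.3488 kW
Heat supplied = 33656 kJ/h

Q_in = 33700 kJ/h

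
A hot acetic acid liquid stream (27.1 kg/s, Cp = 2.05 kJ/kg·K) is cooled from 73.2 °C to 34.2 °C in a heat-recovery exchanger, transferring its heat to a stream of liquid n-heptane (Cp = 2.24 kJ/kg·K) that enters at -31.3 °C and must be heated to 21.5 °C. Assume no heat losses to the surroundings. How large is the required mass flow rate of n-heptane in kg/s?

ṁ_c = 18.3 kg/s

Heat released by hot stream: Q = 27.1 × 2.05 × (73.2 − 34.2) = 2166.6 kJ/s
Energy balance on cold side (adiabatic exchanger): Q = ṁ_c·Cp_c·(T_c,out − T_c,in)
ṁ_c = 2166.6 / [2.24 × (21.5 − -31.3)] = 18.319 kg/s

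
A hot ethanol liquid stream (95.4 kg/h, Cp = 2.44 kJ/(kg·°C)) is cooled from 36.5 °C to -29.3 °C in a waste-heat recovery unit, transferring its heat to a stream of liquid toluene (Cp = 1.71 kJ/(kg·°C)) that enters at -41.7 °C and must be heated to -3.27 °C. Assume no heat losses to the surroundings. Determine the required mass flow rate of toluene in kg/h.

ṁ_c = 233 kg/h

Heat released by hot stream: Q = 95.4 × 2.44 × (36.5 − -29.3) = 15317 kJ/h
Energy balance on cold side (adiabatic exchanger): Q = ṁ_c·Cp_c·(T_c,out − T_c,in)
ṁ_c = 15317 / [1.71 × (-3.27 − -41.7)] = 233.08 kg/h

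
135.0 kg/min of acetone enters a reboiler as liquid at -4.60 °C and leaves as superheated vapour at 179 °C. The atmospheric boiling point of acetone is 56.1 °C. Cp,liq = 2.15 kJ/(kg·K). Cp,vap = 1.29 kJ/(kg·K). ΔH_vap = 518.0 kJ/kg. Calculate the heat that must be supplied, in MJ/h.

liquid -4.60→56.1 °C: 130.5 kJ/kg
vaporisation at 56.1 °C: 518 kJ/kg
vapour 56.1→179 °C: 158.54 kJ/kg
Δh = 130.5 + 518 + 158.54 = 807.05 kJ/kg
Q = ṁ·Δh = 135.0 kg/min × 807.05 kJ/kg = 108950 kJ/min
|Q| = 1815.9 kW = 6537.1 MJ/h

Q = 6540 MJ/h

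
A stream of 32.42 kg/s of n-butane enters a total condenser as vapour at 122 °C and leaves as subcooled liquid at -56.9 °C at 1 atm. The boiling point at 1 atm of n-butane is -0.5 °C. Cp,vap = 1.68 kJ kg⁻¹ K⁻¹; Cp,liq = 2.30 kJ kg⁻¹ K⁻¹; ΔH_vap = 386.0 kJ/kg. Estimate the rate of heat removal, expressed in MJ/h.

vapour 122→-0.5 °C: -205.8 kJ/kg
condensation at -0.5 °C: -386 kJ/kg
liquid -0.5→-56.9 °C: -129.72 kJ/kg
Δh = -205.8 + -386 + -129.72 = -721.52 kJ/kg
Q = ṁ·Δh = 32.42 kg/s × -721.52 kJ/kg = -23392 kJ/s
|Q| = 23392 kW = 84210 MJ/h

Q_c = 84200 MJ/h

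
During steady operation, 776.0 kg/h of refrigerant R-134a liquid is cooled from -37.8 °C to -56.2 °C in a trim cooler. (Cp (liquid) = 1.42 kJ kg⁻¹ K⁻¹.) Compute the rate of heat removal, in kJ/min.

Q_c = 338 kJ/min

Q = ṁ·Cp·ΔT = 776.0 × 1.42 × (-56.2 − -37.8) = -20275 kJ/h
Converting: 20275 / 3600 s = 5.632 kW
Cooling duty = 337.92 kJ/min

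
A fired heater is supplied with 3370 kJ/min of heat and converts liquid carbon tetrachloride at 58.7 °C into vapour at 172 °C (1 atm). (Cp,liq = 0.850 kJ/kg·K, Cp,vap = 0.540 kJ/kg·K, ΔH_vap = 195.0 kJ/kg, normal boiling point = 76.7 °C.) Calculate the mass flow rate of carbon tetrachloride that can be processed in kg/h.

Δh = 0.850×(76.7−58.7) + 195.0 + 0.540×(172−76.7) = 261.76 kJ/kg
Q = 3370 kJ/min = 56.167 kJ/s = 202200 kJ/h
ṁ = Q/Δh = 202200 / 261.76 = 772.46 kg/h

ṁ = 772 kg/h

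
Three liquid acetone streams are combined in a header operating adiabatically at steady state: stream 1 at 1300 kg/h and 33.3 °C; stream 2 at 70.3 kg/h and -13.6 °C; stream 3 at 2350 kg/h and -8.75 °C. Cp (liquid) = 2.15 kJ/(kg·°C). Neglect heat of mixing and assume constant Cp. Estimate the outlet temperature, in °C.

Adiabatic, steady state ⇒ Σ ṁᵢCp,ᵢ(T_out − Tᵢ) = 0
Σ ṁᵢCp,ᵢTᵢ = 1300×2.15×33.3 + 70.3×2.15×-13.6 + 2350×2.15×-8.75 = 46809
Σ ṁᵢCp,ᵢ = 1300×2.15 + 70.3×2.15 + 2350×2.15 = 7998.6
T_out = 46809 / 7998.6 = 5.8521 °C

T_out = 5.85 °C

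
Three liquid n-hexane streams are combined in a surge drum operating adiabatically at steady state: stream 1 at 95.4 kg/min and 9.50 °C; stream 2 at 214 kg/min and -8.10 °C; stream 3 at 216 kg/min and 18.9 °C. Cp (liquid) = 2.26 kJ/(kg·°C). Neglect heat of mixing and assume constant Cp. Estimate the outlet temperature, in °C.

Energy balance with Q = 0: Σ ṁᵢCp,ᵢ(T_out − Tᵢ) = 0
T_out = Σ ṁᵢCp,ᵢTᵢ / Σ ṁᵢCp,ᵢ
      = 7357 / 1187.4 = 6.1959 °C

T_out = 6.20 °C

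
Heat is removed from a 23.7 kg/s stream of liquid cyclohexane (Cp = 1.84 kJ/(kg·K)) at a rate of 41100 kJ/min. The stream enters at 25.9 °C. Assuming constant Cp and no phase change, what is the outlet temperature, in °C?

Q = 41100 kJ/min = 685 kJ/s
ΔT = Q/(ṁ·Cp) = 685/(23.7×1.84) = 15.708 K
T_out = 25.9 − 15.708 = 10.192 °C

T_out = 10.2 °C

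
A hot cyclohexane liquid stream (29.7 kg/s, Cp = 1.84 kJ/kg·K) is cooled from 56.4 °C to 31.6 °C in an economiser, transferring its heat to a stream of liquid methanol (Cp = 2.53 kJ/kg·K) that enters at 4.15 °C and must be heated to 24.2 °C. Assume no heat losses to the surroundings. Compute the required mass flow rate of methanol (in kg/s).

Heat released by hot stream: Q = 29.7 × 1.84 × (56.4 − 31.6) = 1355.3 kJ/s
Energy balance on cold side (adiabatic exchanger): Q = ṁ_c·Cp_c·(T_c,out − T_c,in)
ṁ_c = 1355.3 / [2.53 × (24.2 − 4.15)] = 26.717 kg/s

ṁ_c = 26.7 kg/s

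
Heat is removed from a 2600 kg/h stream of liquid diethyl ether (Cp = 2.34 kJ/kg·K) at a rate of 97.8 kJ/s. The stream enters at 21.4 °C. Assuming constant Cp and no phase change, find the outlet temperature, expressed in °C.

Q = 97.8 kJ/s = 352080 kJ/h
ΔT = Q/(ṁ·Cp) = 352080/(2600×2.34) = 57.87 K
T_out = 21.4 − 57.87 = -36.47 °C

T_out = -36.5 °C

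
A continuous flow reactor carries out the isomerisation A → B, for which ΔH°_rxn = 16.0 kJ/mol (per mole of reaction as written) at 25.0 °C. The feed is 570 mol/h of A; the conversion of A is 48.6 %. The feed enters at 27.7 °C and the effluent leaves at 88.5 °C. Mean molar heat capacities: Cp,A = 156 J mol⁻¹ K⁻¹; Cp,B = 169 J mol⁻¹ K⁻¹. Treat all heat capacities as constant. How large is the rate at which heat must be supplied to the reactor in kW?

Q_in = 2.80 kW

Extent of reaction ξ = 0.486 × 570 = 277.02 mol/h
Reaction term: ξ·ΔH°_rxn = 277.02 × 16.0 = 4432.3 kJ/h
Sensible, feed 27.7→25 °C: -240.08 kJ/h
Outlet flows (mol/h): A 292.98, B 277.02
Sensible, products 25→88.5 °C: 5875.1 kJ/h
Q = ΔH = 10067 kJ/h = 2.7965 kW
Heat supplied = 2.7965 kW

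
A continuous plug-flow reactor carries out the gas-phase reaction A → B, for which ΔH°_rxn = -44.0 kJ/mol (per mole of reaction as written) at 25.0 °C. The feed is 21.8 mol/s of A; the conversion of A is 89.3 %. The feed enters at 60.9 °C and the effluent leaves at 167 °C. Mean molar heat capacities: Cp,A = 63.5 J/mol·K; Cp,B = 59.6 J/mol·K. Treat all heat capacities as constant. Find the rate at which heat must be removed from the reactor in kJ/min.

Extent of reaction ξ = 0.893 × 21.8 = 19.467 mol/s
Reaction term: ξ·ΔH°_rxn = 19.467 × -44.0 = -856.57 kJ/s
Sensible, feed 60.9→25 °C: -49.696 kJ/s
Outlet flows (mol/s): A 2.3326, B 19.467
Sensible, products 25→167 °C: 185.79 kJ/s
Q = ΔH = -720.47 kJ/s = -720.47 kW
Heat removed = 43228 kJ/min

Q_out = 43200 kJ/min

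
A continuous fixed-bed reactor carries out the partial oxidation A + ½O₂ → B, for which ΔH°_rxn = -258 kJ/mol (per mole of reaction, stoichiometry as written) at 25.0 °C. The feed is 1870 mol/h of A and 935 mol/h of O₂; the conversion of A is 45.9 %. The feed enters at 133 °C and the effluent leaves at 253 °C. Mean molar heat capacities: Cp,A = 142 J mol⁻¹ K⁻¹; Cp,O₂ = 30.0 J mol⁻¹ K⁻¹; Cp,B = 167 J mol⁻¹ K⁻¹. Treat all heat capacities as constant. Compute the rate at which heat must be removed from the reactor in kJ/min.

Q_out = 3070 kJ/min

Extent of reaction ξ = 0.459 × 1870 = 858.33 mol/h
Reaction term: ξ·ΔH°_rxn = 858.33 × -258 = -221450 kJ/h
Sensible, feed 133→25 °C: -31708 kJ/h
Outlet flows (mol/h): A 1011.7, O₂ 505.83, B 858.33
Sensible, products 25→253 °C: 68896 kJ/h
Q = ΔH = -184260 kJ/h = -51.184 kW
Heat removed = 3071 kJ/min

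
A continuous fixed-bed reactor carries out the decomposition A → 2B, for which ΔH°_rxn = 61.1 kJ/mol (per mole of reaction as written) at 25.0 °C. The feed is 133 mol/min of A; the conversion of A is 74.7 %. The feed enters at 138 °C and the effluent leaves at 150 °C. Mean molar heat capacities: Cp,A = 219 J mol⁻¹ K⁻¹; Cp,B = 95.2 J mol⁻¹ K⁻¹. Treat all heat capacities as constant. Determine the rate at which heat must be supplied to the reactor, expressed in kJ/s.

Extent of reaction ξ = 0.747 × 133 = 99.351 mol/min
Reaction term: ξ·ΔH°_rxn = 99.351 × 61.1 = 6070.3 kJ/min
Sensible, feed 138→25 °C: -3291.4 kJ/min
Outlet flows (mol/min): A 33.649, B 198.7
Sensible, products 25→150 °C: 3285.7 kJ/min
Q = ΔH = 6064.7 kJ/min = 101.08 kW
Heat supplied = 101.08 kJ/s

Q_in = 101 kJ/s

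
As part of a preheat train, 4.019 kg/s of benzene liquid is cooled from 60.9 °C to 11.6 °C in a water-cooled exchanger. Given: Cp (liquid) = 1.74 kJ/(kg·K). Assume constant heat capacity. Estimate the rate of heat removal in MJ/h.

Q = ṁ·Cp·ΔT = 4.019 × 1.74 × (11.6 − 60.9) = -344.76 kJ/s
Cooling duty = 1241.1 MJ/h

Q_c = 1240 MJ/h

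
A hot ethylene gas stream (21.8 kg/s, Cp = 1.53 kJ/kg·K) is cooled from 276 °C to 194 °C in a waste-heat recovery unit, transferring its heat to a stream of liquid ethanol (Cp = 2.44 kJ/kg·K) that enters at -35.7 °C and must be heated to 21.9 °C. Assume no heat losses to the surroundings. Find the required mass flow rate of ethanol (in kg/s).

ṁ_c = 19.5 kg/s

Heat released by hot stream: Q = 21.8 × 1.53 × (276 − 194) = 2735 kJ/s
Energy balance on cold side (adiabatic exchanger): Q = ṁ_c·Cp_c·(T_c,out − T_c,in)
ṁ_c = 2735 / [2.44 × (21.9 − -35.7)] = 19.46 kg/s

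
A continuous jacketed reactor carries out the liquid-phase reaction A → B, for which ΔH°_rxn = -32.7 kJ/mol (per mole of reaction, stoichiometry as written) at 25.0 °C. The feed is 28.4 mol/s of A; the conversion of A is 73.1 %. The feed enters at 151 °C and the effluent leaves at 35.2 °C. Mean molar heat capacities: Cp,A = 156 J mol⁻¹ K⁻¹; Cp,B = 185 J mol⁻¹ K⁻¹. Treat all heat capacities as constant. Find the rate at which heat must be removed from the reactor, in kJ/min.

Extent of reaction ξ = 0.731 × 28.4 = 20.76 mol/s
Reaction term: ξ·ΔH°_rxn = 20.76 × -32.7 = -678.87 kJ/s
Sensible, feed 151→25 °C: -558.23 kJ/s
Outlet flows (mol/s): A 7.6396, B 20.76
Sensible, products 25→35.2 °C: 51.331 kJ/s
Q = ΔH = -1185.8 kJ/s = -1185.8 kW
Heat removed = 71146 kJ/min

Q_out = 71100 kJ/min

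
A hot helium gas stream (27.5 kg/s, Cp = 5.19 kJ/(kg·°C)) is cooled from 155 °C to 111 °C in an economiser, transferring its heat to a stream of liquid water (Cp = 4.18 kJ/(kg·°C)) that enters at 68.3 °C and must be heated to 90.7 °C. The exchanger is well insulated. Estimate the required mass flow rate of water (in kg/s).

Heat released by hot stream: Q = 27.5 × 5.19 × (155 − 111) = 6279.9 kJ/s
Energy balance on cold side (adiabatic exchanger): Q = ṁ_c·Cp_c·(T_c,out − T_c,in)
ṁ_c = 6279.9 / [4.18 × (90.7 − 68.3)] = 67.07 kg/s

ṁ_c = 67.1 kg/s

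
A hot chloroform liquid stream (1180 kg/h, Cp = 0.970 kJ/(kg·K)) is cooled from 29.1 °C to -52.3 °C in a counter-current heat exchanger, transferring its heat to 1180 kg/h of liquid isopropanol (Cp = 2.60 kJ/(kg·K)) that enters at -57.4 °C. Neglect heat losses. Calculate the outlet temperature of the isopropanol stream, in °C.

Heat released by hot stream: Q = 1180 × 0.970 × (29.1 − -52.3) = 93170 kJ/h
Energy balance on cold side (adiabatic exchanger): Q = ṁ_c·Cp_c·(T_c,out − T_c,in)
T_c,out = -57.4 + 93170/(1180 × 2.60) = -27.032 °C

T_c,out = -27.0 °C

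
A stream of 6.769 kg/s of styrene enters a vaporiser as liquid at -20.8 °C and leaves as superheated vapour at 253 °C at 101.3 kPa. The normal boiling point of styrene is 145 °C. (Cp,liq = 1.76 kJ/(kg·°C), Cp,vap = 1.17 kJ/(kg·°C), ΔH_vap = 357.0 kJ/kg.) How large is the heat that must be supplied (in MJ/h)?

liquid -20.8→145 °C: 291.81 kJ/kg
vaporisation at 145 °C: 357 kJ/kg
vapour 145→253 °C: 126.36 kJ/kg
Δh = 291.81 + 357 + 126.36 = 775.17 kJ/kg
Q = ṁ·Δh = 6.769 kg/s × 775.17 kJ/kg = 5247.1 kJ/s
|Q| = 5247.1 kW = 18890 MJ/h

Q = 18900 MJ/h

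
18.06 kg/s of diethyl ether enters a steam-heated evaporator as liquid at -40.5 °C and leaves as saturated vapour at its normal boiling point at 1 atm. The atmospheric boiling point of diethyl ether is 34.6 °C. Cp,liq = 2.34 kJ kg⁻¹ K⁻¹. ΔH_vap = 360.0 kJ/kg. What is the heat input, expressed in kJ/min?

liquid -40.5→34.6 °C: 175.73 kJ/kg
vaporisation at 34.6 °C: 360 kJ/kg
Δh = 175.73 + 360 = 535.73 kJ/kg
Q = ṁ·Δh = 18.06 kg/s × 535.73 kJ/kg = 9675.4 kJ/s
|Q| = 9675.4 kW = 580520 kJ/min

Q = 581000 kJ/min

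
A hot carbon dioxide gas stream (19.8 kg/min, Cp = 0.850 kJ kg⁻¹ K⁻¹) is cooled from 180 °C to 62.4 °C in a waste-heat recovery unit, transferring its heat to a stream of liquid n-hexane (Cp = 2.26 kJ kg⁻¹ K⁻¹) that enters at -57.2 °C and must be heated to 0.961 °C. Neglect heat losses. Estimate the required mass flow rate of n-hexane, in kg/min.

ṁ_c = 15.1 kg/min

Heat released by hot stream: Q = 19.8 × 0.850 × (180 − 62.4) = 1979.2 kJ/min
Energy balance on cold side (adiabatic exchanger): Q = ṁ_c·Cp_c·(T_c,out − T_c,in)
ṁ_c = 1979.2 / [2.26 × (0.961 − -57.2)] = 15.057 kg/min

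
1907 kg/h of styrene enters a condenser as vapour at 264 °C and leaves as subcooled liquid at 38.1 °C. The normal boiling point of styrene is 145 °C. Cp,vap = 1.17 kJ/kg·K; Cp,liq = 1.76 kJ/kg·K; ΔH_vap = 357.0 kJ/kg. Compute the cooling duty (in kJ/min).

Q_c = 21800 kJ/min

vapour 264→145 °C: -139.23 kJ/kg
condensation at 145 °C: -357 kJ/kg
liquid 145→38.1 °C: -188.14 kJ/kg
Δh = -139.23 + -357 + -188.14 = -684.37 kJ/kg
Q = ṁ·Δh = 1907 kg/h × -684.37 kJ/kg = -1.3051e+06 kJ/h
|Q| = 362.53 kW = 21752 kJ/min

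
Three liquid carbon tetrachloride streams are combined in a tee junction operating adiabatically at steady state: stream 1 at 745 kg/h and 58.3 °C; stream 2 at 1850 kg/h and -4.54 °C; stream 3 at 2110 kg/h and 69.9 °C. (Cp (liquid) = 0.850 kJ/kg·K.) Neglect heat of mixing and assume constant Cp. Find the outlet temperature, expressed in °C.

T_out = 38.8 °C

No heat crosses the boundary, so H_out = H_in.
Σ ṁᵢCp,ᵢTᵢ = 745×0.850×58.3 + 1850×0.850×-4.54 + 2110×0.850×69.9 = 155140
Σ ṁᵢCp,ᵢ = 745×0.850 + 1850×0.850 + 2110×0.850 = 3999.2
T_out = 155140 / 3999.2 = 38.794 °C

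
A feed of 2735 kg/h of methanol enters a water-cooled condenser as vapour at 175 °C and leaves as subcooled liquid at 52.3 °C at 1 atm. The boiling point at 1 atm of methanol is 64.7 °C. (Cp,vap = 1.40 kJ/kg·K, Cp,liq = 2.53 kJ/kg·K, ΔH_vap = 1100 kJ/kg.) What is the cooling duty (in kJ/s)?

Q_c = 977 kJ/s

vapour 175→64.7 °C: -154.42 kJ/kg
condensation at 64.7 °C: -1100 kJ/kg
liquid 64.7→52.3 °C: -31.372 kJ/kg
Δh = -154.42 + -1100 + -31.372 = -1285.8 kJ/kg
Q = ṁ·Δh = 2735 kg/h × -1285.8 kJ/kg = -3.5166e+06 kJ/h
|Q| = 976.84 kW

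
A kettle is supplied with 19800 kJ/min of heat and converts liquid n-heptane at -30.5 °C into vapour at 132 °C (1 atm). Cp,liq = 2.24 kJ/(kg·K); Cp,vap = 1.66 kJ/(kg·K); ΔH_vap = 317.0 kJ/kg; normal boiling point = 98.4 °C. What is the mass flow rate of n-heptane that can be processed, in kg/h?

Δh = 2.24×(98.4−-30.5) + 317.0 + 1.66×(132−98.4) = 661.51 kJ/kg
Q = 19800 kJ/min = 330 kJ/s = 1.188e+06 kJ/h
ṁ = Q/Δh = 1.188e+06 / 661.51 = 1795.9 kg/h

ṁ = 1800 kg/h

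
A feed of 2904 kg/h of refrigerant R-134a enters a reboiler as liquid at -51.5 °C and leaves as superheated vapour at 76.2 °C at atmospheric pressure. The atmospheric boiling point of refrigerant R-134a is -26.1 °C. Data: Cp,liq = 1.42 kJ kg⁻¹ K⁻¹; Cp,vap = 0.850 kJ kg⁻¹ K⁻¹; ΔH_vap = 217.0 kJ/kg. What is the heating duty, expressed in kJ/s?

Q = 274 kJ/s

liquid -51.5→-26.1 °C: 36.068 kJ/kg
vaporisation at -26.1 °C: 217 kJ/kg
vapour -26.1→76.2 °C: 86.955 kJ/kg
Δh = 36.068 + 217 + 86.955 = 340.02 kJ/kg
Q = ṁ·Δh = 2904 kg/h × 340.02 kJ/kg = 987430 kJ/h
|Q| = 274.29 kW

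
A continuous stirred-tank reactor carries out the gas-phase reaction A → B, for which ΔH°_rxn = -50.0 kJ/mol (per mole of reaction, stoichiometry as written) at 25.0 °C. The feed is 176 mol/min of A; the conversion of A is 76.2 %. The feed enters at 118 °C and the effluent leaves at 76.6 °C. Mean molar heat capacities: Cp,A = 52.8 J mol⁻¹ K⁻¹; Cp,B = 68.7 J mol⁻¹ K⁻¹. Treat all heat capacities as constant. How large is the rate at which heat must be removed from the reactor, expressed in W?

Q_out = 116000 W

Extent of reaction ξ = 0.762 × 176 = 134.11 mol/min
Reaction term: ξ·ΔH°_rxn = 134.11 × -50.0 = -6705.6 kJ/min
Sensible, feed 118→25 °C: -864.23 kJ/min
Outlet flows (mol/min): A 41.888, B 134.11
Sensible, products 25→76.6 °C: 589.54 kJ/min
Q = ΔH = -6980.3 kJ/min = -116.34 kW
Heat removed = 116340 W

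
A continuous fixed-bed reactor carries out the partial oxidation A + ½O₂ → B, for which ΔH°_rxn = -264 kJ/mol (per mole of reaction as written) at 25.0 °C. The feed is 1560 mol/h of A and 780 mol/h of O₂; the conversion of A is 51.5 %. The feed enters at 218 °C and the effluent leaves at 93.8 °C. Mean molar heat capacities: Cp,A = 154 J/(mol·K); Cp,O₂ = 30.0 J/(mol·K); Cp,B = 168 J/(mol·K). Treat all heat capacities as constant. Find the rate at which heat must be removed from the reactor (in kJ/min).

Q_out = 4080 kJ/min

Extent of reaction ξ = 0.515 × 1560 = 803.4 mol/h
Reaction term: ξ·ΔH°_rxn = 803.4 × -264 = -212100 kJ/h
Sensible, feed 218→25 °C: -50883 kJ/h
Outlet flows (mol/h): A 756.6, O₂ 378.3, B 803.4
Sensible, products 25→93.8 °C: 18083 kJ/h
Q = ΔH = -244900 kJ/h = -68.027 kW
Heat removed = 4081.6 kJ/min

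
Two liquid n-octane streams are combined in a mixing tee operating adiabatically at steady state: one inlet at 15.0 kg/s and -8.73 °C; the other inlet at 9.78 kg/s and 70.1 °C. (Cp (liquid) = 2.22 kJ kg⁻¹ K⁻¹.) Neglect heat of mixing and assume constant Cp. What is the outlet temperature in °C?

Adiabatic, steady state ⇒ Σ ṁᵢCp,ᵢ(T_out − Tᵢ) = 0
T_out = Σ ṁᵢCp,ᵢTᵢ / Σ ṁᵢCp,ᵢ
      = 1231.3 / 55.012 = 22.382 °C

T_out = 22.4 °C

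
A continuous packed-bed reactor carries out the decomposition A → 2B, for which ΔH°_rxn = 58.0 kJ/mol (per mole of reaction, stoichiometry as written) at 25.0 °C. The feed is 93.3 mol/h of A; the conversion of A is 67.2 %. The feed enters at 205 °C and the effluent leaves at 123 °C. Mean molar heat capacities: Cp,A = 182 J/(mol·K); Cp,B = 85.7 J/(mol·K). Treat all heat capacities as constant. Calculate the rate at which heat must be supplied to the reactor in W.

Q_in = 605 W

Extent of reaction ξ = 0.672 × 93.3 = 62.698 mol/h
Reaction term: ξ·ΔH°_rxn = 62.698 × 58.0 = 3636.5 kJ/h
Sensible, feed 205→25 °C: -3056.5 kJ/h
Outlet flows (mol/h): A 30.602, B 125.4
Sensible, products 25→123 °C: 1599 kJ/h
Q = ΔH = 2178.9 kJ/h = 0.60526 kW
Heat supplied = 605.26 W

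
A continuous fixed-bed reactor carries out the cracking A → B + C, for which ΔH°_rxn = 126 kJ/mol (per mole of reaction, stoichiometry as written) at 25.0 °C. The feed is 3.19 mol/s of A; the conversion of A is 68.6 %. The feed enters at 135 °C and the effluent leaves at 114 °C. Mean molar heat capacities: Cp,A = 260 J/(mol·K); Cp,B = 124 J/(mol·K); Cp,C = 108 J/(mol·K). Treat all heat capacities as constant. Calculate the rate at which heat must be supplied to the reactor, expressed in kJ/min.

Q_in = 15200 kJ/min

Extent of reaction ξ = 0.686 × 3.19 = 2.1883 mol/s
Reaction term: ξ·ΔH°_rxn = 2.1883 × 126 = 275.73 kJ/s
Sensible, feed 135→25 °C: -91.234 kJ/s
Outlet flows (mol/s): A 1.0017, B 2.1883, C 2.1883
Sensible, products 25→114 °C: 68.363 kJ/s
Q = ΔH = 252.86 kJ/s = 252.86 kW
Heat supplied = 15172 kJ/min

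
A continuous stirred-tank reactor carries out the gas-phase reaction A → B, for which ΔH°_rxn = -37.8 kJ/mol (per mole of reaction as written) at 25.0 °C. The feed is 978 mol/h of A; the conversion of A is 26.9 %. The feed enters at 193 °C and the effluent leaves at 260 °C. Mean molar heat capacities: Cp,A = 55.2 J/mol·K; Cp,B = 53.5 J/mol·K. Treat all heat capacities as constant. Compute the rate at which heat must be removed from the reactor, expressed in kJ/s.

Q_out = 1.79 kJ/s

Extent of reaction ξ = 0.269 × 978 = 263.08 mol/h
Reaction term: ξ·ΔH°_rxn = 263.08 × -37.8 = -9944.5 kJ/h
Sensible, feed 193→25 °C: -9069.6 kJ/h
Outlet flows (mol/h): A 714.92, B 263.08
Sensible, products 25→260 °C: 12582 kJ/h
Q = ΔH = -6432.6 kJ/h = -1.7868 kW
Heat removed = 1.7868 kJ/s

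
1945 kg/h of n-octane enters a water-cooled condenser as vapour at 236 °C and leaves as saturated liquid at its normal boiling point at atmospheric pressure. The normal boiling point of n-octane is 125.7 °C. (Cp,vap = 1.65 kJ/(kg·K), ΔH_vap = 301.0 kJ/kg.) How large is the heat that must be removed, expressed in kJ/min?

Q_c = 15700 kJ/min

vapour 236→125.7 °C: -181.99 kJ/kg
condensation at 125.7 °C: -301 kJ/kg
Δh = -181.99 + -301 = -483 kJ/kg
Q = ṁ·Δh = 1945 kg/h × -483 kJ/kg = -939430 kJ/h
|Q| = 260.95 kW = 15657 kJ/min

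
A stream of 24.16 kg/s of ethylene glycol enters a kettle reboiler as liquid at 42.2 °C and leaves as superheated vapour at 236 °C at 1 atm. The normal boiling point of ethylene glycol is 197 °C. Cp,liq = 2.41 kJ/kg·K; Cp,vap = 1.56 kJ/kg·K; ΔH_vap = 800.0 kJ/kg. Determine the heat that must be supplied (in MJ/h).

Q = 107000 MJ/h

liquid 42.2→197 °C: 373.07 kJ/kg
vaporisation at 197 °C: 800 kJ/kg
vapour 197→236 °C: 60.84 kJ/kg
Δh = 373.07 + 800 + 60.84 = 1233.9 kJ/kg
Q = ṁ·Δh = 24.16 kg/s × 1233.9 kJ/kg = 29811 kJ/s
|Q| = 29811 kW = 107320 MJ/h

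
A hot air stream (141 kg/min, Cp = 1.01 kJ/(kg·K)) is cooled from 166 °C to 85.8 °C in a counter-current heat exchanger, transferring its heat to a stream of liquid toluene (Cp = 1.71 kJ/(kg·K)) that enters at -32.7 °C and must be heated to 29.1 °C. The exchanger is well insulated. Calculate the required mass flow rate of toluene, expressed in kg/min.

Heat released by hot stream: Q = 141 × 1.01 × (166 − 85.8) = 11421 kJ/min
Energy balance on cold side (adiabatic exchanger): Q = ṁ_c·Cp_c·(T_c,out − T_c,in)
ṁ_c = 11421 / [1.71 × (29.1 − -32.7)] = 108.08 kg/min

ṁ_c = 108 kg/min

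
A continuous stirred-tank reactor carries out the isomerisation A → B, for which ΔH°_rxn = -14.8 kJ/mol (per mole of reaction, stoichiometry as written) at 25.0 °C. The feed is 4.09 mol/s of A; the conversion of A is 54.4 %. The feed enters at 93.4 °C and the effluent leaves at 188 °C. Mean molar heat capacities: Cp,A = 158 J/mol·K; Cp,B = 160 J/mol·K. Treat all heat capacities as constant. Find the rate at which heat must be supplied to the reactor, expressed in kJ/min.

Extent of reaction ξ = 0.544 × 4.09 = 2.225 mol/s
Reaction term: ξ·ΔH°_rxn = 2.225 × -14.8 = -32.929 kJ/s
Sensible, feed 93.4→25 °C: -44.201 kJ/s
Outlet flows (mol/s): A 1.865, B 2.225
Sensible, products 25→188 °C: 106.06 kJ/s
Q = ΔH = 28.928 kJ/s = 28.928 kW
Heat supplied = 1735.7 kJ/min

Q_in = 1740 kJ/min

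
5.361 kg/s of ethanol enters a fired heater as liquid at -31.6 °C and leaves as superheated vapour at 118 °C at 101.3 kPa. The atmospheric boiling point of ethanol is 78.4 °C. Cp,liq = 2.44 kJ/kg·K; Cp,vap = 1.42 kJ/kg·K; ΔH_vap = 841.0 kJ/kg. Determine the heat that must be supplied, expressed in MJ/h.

liquid -31.6→78.4 °C: 268.4 kJ/kg
vaporisation at 78.4 °C: 841 kJ/kg
vapour 78.4→118 °C: 56.232 kJ/kg
Δh = 268.4 + 841 + 56.232 = 1165.6 kJ/kg
Q = ṁ·Δh = 5.361 kg/s × 1165.6 kJ/kg = 6249 kJ/s
|Q| = 6249 kW = 22496 MJ/h

Q = 22500 MJ/h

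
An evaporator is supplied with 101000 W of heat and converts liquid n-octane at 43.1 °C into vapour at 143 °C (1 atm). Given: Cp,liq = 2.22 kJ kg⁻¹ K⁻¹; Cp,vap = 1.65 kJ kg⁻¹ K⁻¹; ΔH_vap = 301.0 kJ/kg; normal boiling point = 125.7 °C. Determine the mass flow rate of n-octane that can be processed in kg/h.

ṁ = 709 kg/h

Δh = 2.22×(125.7−43.1) + 301.0 + 1.65×(143−125.7) = 512.92 kJ/kg
Q = 101000 W = 101 kJ/s = 363600 kJ/h
ṁ = Q/Δh = 363600 / 512.92 = 708.89 kg/h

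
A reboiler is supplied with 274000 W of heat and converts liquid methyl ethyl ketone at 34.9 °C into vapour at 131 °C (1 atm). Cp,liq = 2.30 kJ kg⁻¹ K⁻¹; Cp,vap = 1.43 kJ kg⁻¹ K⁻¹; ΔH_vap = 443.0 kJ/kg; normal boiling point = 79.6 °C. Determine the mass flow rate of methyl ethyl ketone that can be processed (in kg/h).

Δh = 2.30×(79.6−34.9) + 443.0 + 1.43×(131−79.6) = 619.31 kJ/kg
Q = 274000 W = 274 kJ/s = 986400 kJ/h
ṁ = Q/Δh = 986400 / 619.31 = 1592.7 kg/h

ṁ = 1590 kg/h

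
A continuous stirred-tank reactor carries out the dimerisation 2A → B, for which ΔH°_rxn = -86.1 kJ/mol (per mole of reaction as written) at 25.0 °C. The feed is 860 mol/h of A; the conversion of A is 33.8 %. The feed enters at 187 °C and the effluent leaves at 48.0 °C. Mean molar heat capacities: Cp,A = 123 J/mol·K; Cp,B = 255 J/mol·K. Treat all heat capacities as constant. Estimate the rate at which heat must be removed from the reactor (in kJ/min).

Q_out = 453 kJ/min

Extent of reaction ξ = 0.338 × 860 / 2 = 145.34 mol/h
Reaction term: ξ·ΔH°_rxn = 145.34 × -86.1 = -12514 kJ/h
Sensible, feed 187→25 °C: -17136 kJ/h
Outlet flows (mol/h): A 569.32, B 145.34
Sensible, products 25→48.0 °C: 2463 kJ/h
Q = ΔH = -27187 kJ/h = -7.552 kW
Heat removed = 453.12 kJ/min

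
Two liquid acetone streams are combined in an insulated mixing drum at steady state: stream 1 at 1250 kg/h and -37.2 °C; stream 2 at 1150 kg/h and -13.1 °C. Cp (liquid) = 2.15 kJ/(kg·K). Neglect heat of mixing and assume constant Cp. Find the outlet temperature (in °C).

Adiabatic, steady state ⇒ Σ ṁᵢCp,ᵢ(T_out − Tᵢ) = 0
T_out = Σ ṁᵢCp,ᵢTᵢ / Σ ṁᵢCp,ᵢ
      = -132360 / 5160 = -25.652 °C

T_out = -25.7 °C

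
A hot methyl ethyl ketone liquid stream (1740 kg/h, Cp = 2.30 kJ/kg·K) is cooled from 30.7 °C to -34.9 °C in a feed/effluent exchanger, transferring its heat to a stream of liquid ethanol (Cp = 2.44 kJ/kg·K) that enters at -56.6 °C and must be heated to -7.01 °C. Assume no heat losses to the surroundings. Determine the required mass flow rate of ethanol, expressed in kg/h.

ṁ_c = 2170 kg/h

Heat released by hot stream: Q = 1740 × 2.30 × (30.7 − -34.9) = 262530 kJ/h
Energy balance on cold side (adiabatic exchanger): Q = ṁ_c·Cp_c·(T_c,out − T_c,in)
ṁ_c = 262530 / [2.44 × (-7.01 − -56.6)] = 2169.7 kg/h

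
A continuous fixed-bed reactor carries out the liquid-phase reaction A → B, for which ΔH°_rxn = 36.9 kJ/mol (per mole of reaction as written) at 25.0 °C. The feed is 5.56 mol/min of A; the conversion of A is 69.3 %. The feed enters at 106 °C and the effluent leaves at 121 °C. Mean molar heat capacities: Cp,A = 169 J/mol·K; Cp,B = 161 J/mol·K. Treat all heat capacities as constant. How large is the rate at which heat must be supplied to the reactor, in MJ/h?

Extent of reaction ξ = 0.693 × 5.56 = 3.8531 mol/min
Reaction term: ξ·ΔH°_rxn = 3.8531 × 36.9 = 142.18 kJ/min
Sensible, feed 106→25 °C: -76.111 kJ/min
Outlet flows (mol/min): A 1.7069, B 3.8531
Sensible, products 25→121 °C: 87.246 kJ/min
Q = ΔH = 153.31 kJ/min = 2.5552 kW
Heat supplied = 9.1988 MJ/h

Q_in = 9.20 MJ/h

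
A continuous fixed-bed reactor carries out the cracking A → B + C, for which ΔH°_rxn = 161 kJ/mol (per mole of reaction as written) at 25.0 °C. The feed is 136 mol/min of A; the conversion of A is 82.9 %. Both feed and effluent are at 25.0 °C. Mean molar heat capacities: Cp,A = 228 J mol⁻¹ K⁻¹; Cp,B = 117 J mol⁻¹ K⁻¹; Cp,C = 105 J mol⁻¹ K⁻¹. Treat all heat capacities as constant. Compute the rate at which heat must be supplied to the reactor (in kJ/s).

Extent of reaction ξ = 0.829 × 136 = 112.74 mol/min
Reaction term: ξ·ΔH°_rxn = 112.74 × 161 = 18152 kJ/min
Q = ΔH = 18152 kJ/min = 302.53 kW
Heat supplied = 302.53 kJ/s

Q_in = 303 kJ/s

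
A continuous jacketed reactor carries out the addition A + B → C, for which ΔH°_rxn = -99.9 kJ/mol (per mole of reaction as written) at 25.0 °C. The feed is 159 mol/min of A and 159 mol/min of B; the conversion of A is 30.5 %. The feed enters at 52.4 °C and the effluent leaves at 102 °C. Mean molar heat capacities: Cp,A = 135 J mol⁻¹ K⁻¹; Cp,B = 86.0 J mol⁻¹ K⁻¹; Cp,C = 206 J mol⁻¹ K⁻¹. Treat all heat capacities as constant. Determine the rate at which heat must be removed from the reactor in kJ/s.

Q_out = 52.6 kJ/s

Extent of reaction ξ = 0.305 × 159 = 48.495 mol/min
Reaction term: ξ·ΔH°_rxn = 48.495 × -99.9 = -4844.7 kJ/min
Sensible, feed 52.4→25 °C: -962.81 kJ/min
Outlet flows (mol/min): A 110.5, B 110.5, C 48.495
Sensible, products 25→102 °C: 2649.7 kJ/min
Q = ΔH = -3157.8 kJ/min = -52.629 kW
Heat removed = 52.629 kJ/s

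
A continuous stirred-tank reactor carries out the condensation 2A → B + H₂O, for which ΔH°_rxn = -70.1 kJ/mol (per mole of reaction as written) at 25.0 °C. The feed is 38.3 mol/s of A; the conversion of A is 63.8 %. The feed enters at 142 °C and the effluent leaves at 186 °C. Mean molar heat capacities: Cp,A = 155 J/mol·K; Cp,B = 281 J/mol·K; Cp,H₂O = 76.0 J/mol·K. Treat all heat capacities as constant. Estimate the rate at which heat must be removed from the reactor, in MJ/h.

Q_out = 1810 MJ/h

Extent of reaction ξ = 0.638 × 38.3 / 2 = 12.218 mol/s
Reaction term: ξ·ΔH°_rxn = 12.218 × -70.1 = -856.46 kJ/s
Sensible, feed 142→25 °C: -694.57 kJ/s
Outlet flows (mol/s): A 13.865, B 12.218, H₂O 12.218
Sensible, products 25→186 °C: 1048.2 kJ/s
Q = ΔH = -502.8 kJ/s = -502.8 kW
Heat removed = 1810.1 MJ/h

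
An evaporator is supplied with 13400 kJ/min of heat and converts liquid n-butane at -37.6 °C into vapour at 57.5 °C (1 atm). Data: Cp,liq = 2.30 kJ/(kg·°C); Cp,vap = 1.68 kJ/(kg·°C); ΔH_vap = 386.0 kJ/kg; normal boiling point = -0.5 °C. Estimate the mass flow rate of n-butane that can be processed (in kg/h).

Δh = 2.30×(-0.5−-37.6) + 386.0 + 1.68×(57.5−-0.5) = 568.77 kJ/kg
Q = 13400 kJ/min = 223.33 kJ/s = 804000 kJ/h
ṁ = Q/Δh = 804000 / 568.77 = 1413.6 kg/h

ṁ = 1410 kg/h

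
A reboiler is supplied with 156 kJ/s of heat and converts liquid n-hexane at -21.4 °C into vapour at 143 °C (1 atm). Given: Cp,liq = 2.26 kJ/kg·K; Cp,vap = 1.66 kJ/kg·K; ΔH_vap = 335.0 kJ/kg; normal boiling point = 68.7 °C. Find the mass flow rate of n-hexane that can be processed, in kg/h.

ṁ = 848 kg/h

Δh = 2.26×(68.7−-21.4) + 335.0 + 1.66×(143−68.7) = 661.96 kJ/kg
Q = 156 kJ/s = 156 kJ/s = 561600 kJ/h
ṁ = Q/Δh = 561600 / 661.96 = 848.38 kg/h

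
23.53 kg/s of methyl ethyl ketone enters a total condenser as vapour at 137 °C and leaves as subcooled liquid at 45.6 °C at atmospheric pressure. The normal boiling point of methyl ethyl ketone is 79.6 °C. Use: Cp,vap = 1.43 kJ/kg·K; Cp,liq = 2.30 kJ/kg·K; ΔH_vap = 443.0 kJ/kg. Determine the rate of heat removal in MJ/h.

vapour 137→79.6 °C: -82.082 kJ/kg
condensation at 79.6 °C: -443 kJ/kg
liquid 79.6→45.6 °C: -78.2 kJ/kg
Δh = -82.082 + -443 + -78.2 = -603.28 kJ/kg
Q = ṁ·Δh = 23.53 kg/s × -603.28 kJ/kg = -14195 kJ/s
|Q| = 14195 kW = 51103 MJ/h

Q_c = 51100 MJ/h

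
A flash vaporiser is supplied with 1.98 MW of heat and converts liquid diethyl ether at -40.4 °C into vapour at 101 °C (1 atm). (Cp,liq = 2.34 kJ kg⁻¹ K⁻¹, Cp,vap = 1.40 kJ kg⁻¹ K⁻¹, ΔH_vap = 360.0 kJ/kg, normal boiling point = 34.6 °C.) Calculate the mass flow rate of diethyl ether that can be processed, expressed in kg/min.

ṁ = 189 kg/min

Δh = 2.34×(34.6−-40.4) + 360.0 + 1.40×(101−34.6) = 628.46 kJ/kg
Q = 1.98 MW = 1980 kJ/s = 118800 kJ/min
ṁ = Q/Δh = 118800 / 628.46 = 189.03 kg/min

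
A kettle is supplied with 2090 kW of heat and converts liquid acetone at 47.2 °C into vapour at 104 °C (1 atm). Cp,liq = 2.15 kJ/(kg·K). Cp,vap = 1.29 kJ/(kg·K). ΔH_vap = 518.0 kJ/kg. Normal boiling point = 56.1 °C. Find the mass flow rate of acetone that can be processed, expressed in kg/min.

Δh = 2.15×(56.1−47.2) + 518.0 + 1.29×(104−56.1) = 598.93 kJ/kg
Q = 2090 kW = 2090 kJ/s = 125400 kJ/min
ṁ = Q/Δh = 125400 / 598.93 = 209.37 kg/min

ṁ = 209 kg/min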